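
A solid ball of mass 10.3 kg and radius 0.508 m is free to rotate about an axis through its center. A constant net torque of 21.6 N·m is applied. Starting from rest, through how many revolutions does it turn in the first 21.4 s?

≈ 740 revolutions

I = (2/5)MR² = (2/5)(10.3)(0.508)² = 1.063 kg·m².
α = τ/I = 21.6/1.063 = 20.32 rad/s².
θ = ½αt² = ½(20.32)(21.4)² = 4652 rad.
Revolutions = θ/(2π) = 740.4.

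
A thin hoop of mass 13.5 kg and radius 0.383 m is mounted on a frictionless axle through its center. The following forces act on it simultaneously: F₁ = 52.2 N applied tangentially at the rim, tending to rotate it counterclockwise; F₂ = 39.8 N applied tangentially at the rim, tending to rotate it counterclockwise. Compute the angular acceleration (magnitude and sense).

α ≈ 17.8 rad/s², counterclockwise

I = MR² = (13.5)(0.383)² = 1.980 kg·m².
Taking counterclockwise as positive: τ₁ = +(52.2)(0.383) = +19.99 N·m; τ₂ = +(39.8)(0.383) = +15.24 N·m.
Net torque τ = 35.24 N·m.
α = τ/I = 35.24/1.980 = 17.79 rad/s².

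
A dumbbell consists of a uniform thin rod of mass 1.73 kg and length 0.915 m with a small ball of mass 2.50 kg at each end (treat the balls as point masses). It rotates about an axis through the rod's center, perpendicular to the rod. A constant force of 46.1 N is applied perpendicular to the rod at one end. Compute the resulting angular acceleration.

I_rod = (1/12)ML² = (1/12)(1.73)(0.915)² = 0.1207 kg·m².
I_balls = 2·m·(L/2)² = 2(2.50)(0.4575)² = 1.047 kg·m².
Total I = 1.167 kg·m².
τ = F·(L/2) = (46.1)(0.458) = 21.09 N·m.
α = τ/I = 21.09/1.167 = 18.07 rad/s².

α ≈ 18.1 rad/s²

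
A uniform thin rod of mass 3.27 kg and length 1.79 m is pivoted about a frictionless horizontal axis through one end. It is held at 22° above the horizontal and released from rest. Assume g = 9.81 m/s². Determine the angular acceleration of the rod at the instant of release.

About the pivot, I = (1/3)ML² = (1/3)(3.27)(1.79)² = 3.492 kg·m².
The weight acts at the center, a distance L/2 = 0.8950 m from the pivot; τ = Mg(L/2) cos 22° = 26.62 N·m.
α = τ/I = 26.62/3.492 = 7.622 rad/s².

α ≈ 7.62 rad/s²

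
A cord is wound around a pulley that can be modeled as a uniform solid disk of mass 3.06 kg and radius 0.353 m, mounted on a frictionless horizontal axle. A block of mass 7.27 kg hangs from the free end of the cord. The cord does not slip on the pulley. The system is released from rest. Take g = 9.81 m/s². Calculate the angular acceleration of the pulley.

I = ½MR² = (1/2)(3.06)(0.353)² = 0.1907 kg·m².
Block: mg − T = ma. Pulley: TR = Iα. No-slip: a = αR, so T = (I/R²)a = 1.530·a.
Then mg = (m + 1.530)a, so a = (7.27)(9.81)/(7.27 + 1.530) = 8.104 m/s².
α = a/R = 8.104/0.353 = 22.96 rad/s².

α ≈ 23.0 rad/s²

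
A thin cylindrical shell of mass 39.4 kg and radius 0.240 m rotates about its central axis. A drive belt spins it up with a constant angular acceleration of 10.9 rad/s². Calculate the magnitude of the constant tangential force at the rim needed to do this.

F ≈ 103 N

I = MR² = (39.4)(0.240)² = 2.269 kg·m².
The required torque is τ = Iα = (2.269)(10.90) = 24.74 N·m.
A tangential force at the rim gives τ = FR, so F = τ/R = 24.74/0.240 = 103.1 N.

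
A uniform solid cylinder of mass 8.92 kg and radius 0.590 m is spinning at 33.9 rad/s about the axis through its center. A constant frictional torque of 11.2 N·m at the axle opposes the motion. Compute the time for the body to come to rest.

t ≈ 4.70 s

I = ½MR² = (1/2)(8.92)(0.590)² = 1.553 kg·m².
The net torque has magnitude 11.2 N·m, opposing ω.
|α| = τ/I = 11.20/1.553 = 7.214 rad/s² (deceleration).
0 = ω₀ − |α|t ⇒ t = ω₀/|α| = 33.9/7.214 = 4.699 s.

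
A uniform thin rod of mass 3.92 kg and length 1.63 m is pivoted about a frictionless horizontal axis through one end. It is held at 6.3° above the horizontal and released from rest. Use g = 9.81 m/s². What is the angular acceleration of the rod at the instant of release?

α ≈ 8.97 rad/s²

About the pivot, I = (1/3)ML² = (1/3)(3.92)(1.63)² = 3.472 kg·m².
The weight acts at the center, a distance L/2 = 0.8150 m from the pivot; τ = Mg(L/2) cos 6.3° = 31.15 N·m.
α = τ/I = 31.15/3.472 = 8.973 rad/s².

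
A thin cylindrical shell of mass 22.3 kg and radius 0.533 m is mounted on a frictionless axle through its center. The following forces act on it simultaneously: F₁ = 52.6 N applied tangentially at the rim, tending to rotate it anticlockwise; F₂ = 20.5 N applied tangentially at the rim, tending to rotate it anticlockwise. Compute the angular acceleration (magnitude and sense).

I = MR² = (22.3)(0.533)² = 6.335 kg·m².
Taking anticlockwise as positive: τ₁ = +(52.6)(0.533) = +28.04 N·m; τ₂ = +(20.5)(0.533) = +10.93 N·m.
Net torque τ = 38.96 N·m.
α = τ/I = 38.96/6.335 = 6.150 rad/s².

α ≈ 6.15 rad/s², anticlockwise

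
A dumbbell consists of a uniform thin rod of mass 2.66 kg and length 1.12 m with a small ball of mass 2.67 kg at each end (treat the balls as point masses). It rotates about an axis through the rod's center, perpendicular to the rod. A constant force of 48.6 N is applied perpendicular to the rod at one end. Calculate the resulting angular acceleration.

α ≈ 13.9 rad/s²

I_rod = (1/12)ML² = (1/12)(2.66)(1.12)² = 0.2781 kg·m².
I_balls = 2·m·(L/2)² = 2(2.67)(0.5600)² = 1.675 kg·m².
Total I = 1.953 kg·m².
τ = F·(L/2) = (48.6)(0.560) = 27.22 N·m.
α = τ/I = 27.22/1.953 = 13.94 rad/s².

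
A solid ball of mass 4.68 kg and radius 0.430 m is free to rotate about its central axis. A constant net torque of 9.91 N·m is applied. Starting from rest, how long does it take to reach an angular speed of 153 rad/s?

I = (2/5)MR² = (2/5)(4.68)(0.430)² = 0.3461 kg·m².
α = τ/I = 9.91/0.3461 = 28.63 rad/s².
ω = αt ⇒ t = ω/α = 153/28.63 = 5.344 s.

t ≈ 5.34 s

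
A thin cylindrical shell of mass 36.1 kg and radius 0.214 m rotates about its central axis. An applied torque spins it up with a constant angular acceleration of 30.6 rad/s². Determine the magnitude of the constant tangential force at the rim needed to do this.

F ≈ 236 N

I = MR² = (36.1)(0.214)² = 1.653 kg·m².
The required torque is τ = Iα = (1.653)(30.60) = 50.59 N·m.
A tangential force at the rim gives τ = FR, so F = τ/R = 50.59/0.214 = 236.4 N.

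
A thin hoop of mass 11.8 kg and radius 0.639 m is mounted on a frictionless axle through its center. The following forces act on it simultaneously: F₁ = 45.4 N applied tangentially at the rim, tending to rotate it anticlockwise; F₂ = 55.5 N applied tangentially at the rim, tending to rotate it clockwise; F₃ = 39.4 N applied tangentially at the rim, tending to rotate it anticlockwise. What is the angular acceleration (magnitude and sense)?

α ≈ 3.89 rad/s², anticlockwise

I = MR² = (11.8)(0.639)² = 4.818 kg·m².
Taking anticlockwise as positive: τ₁ = +(45.4)(0.639) = +29.01 N·m; τ₂ = −(55.5)(0.639) = −35.46 N·m; τ₃ = +(39.4)(0.639) = +25.18 N·m.
Net torque τ = 18.72 N·m.
α = τ/I = 18.72/4.818 = 3.886 rad/s².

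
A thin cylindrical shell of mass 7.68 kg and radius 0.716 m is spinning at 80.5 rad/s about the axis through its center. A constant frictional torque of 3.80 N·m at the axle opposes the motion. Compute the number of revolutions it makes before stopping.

≈ 534 revolutions

I = MR² = (7.68)(0.716)² = 3.937 kg·m².
The net torque has magnitude 3.80 N·m, opposing ω.
|α| = τ/I = 3.800/3.937 = 0.9652 rad/s² (deceleration).
ω² = ω₀² − 2|α|θ with ω = 0 ⇒ θ = ω₀²/(2|α|) = 3357 rad = 534.3 rev.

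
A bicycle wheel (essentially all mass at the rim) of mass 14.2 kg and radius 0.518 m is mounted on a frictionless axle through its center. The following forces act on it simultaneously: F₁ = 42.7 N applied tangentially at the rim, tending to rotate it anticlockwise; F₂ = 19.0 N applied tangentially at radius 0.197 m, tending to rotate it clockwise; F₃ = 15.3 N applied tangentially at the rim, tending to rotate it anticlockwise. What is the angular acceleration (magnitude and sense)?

α ≈ 6.90 rad/s², anticlockwise

I = MR² = (14.2)(0.518)² = 3.810 kg·m².
Taking anticlockwise as positive: τ₁ = +(42.7)(0.518) = +22.12 N·m; τ₂ = −(19.0)(0.197) = −3.743 N·m; τ₃ = +(15.3)(0.518) = +7.925 N·m.
Net torque τ = 26.30 N·m.
α = τ/I = 26.30/3.810 = 6.903 rad/s².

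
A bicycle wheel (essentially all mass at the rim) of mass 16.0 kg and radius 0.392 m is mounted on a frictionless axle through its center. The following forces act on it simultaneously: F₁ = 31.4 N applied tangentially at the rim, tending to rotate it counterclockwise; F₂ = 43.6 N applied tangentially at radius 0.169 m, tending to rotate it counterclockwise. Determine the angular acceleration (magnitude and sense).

I = MR² = (16.0)(0.392)² = 2.459 kg·m².
Taking counterclockwise as positive: τ₁ = +(31.4)(0.392) = +12.31 N·m; τ₂ = +(43.6)(0.169) = +7.368 N·m.
Net torque τ = 19.68 N·m.
α = τ/I = 19.68/2.459 = 8.003 rad/s².

α ≈ 8.00 rad/s², counterclockwise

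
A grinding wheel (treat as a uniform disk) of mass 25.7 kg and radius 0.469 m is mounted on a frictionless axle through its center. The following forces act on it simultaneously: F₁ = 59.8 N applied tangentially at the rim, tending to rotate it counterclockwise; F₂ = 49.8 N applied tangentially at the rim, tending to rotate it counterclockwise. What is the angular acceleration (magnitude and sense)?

I = ½MR² = (1/2)(25.7)(0.469)² = 2.826 kg·m².
Taking counterclockwise as positive: τ₁ = +(59.8)(0.469) = +28.05 N·m; τ₂ = +(49.8)(0.469) = +23.36 N·m.
Net torque τ = 51.40 N·m.
α = τ/I = 51.40/2.826 = 18.19 rad/s².

α ≈ 18.2 rad/s², counterclockwise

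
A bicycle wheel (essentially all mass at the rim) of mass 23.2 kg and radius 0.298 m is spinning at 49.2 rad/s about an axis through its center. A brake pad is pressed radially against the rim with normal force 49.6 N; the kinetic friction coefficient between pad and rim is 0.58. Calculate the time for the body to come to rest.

I = MR² = (23.2)(0.298)² = 2.060 kg·m².
Friction force f = μN = (0.58)(49.6) = 28.77 N at the rim; torque magnitude τ = fR = 8.573 N·m, opposing ω.
|α| = τ/I = 8.573/2.060 = 4.161 rad/s² (deceleration).
0 = ω₀ − |α|t ⇒ t = ω₀/|α| = 49.2/4.161 = 11.82 s.

t ≈ 11.8 s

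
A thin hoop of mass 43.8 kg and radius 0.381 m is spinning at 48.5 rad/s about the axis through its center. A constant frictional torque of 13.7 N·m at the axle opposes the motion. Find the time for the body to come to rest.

t ≈ 22.5 s

I = MR² = (43.8)(0.381)² = 6.358 kg·m².
The net torque has magnitude 13.7 N·m, opposing ω.
|α| = τ/I = 13.70/6.358 = 2.155 rad/s² (deceleration).
0 = ω₀ − |α|t ⇒ t = ω₀/|α| = 48.5/2.155 = 22.51 s.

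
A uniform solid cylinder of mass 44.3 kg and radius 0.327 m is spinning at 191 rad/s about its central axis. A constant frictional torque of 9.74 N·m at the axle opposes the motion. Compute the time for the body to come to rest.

I = ½MR² = (1/2)(44.3)(0.327)² = 2.368 kg·m².
The net torque has magnitude 9.74 N·m, opposing ω.
|α| = τ/I = 9.740/2.368 = 4.112 rad/s² (deceleration).
0 = ω₀ − |α|t ⇒ t = ω₀/|α| = 191/4.112 = 46.45 s.

t ≈ 46.4 s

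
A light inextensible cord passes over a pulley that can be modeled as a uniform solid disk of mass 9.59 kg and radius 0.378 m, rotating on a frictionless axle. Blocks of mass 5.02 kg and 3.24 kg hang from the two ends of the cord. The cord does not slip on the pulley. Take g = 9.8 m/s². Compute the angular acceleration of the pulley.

I = ½MR² = (1/2)(9.59)(0.378)² = 0.6851 kg·m².
Heavier block: m₁g − T₁ = m₁a. Lighter block: T₂ − m₂g = m₂a.
Pulley: (T₁ − T₂)R = Iα = I(a/R), so T₁ − T₂ = (I/R²)a = (1/2)M_p a = 4.795·a.
Adding the three: (m₁ − m₂)g = (m₁ + m₂ + 4.795)a, so a = (5.02 − 3.24)(9.8)/(5.02 + 3.24 + 4.795) = 1.336 m/s².
α = a/R = 1.336/0.378 = 3.535 rad/s².

α ≈ 3.53 rad/s²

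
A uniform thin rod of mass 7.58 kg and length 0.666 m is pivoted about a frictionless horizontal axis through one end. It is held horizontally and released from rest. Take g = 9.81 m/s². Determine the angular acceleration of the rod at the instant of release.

About the pivot, I = (1/3)ML² = (1/3)(7.58)(0.666)² = 1.121 kg·m².
The weight acts at the center, a distance L/2 = 0.3330 m from the pivot; τ = Mg(L/2) = 24.76 N·m.
α = τ/I = 24.76/1.121 = 22.09 rad/s².
(Equivalently α = (3g/(2L)) = 22.09 rad/s².)

α ≈ 22.1 rad/s²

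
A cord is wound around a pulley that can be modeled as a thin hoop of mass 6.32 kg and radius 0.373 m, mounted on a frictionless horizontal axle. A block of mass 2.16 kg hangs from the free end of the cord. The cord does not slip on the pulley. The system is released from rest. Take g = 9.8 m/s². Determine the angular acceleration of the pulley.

I = MR² = (6.32)(0.373)² = 0.8793 kg·m².
Block: mg − T = ma. Pulley: TR = Iα. No-slip: a = αR, so T = (I/R²)a = 6.320·a.
Then mg = (m + 6.320)a, so a = (2.16)(9.8)/(2.16 + 6.320) = 2.496 m/s².
α = a/R = 2.496/0.373 = 6.692 rad/s².

α ≈ 6.69 rad/s²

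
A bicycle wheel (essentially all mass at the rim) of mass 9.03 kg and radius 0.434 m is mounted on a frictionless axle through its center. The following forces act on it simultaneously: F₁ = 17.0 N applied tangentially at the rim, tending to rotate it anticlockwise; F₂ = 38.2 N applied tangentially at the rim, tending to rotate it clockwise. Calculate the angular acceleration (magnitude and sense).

α ≈ 5.41 rad/s², clockwise

I = MR² = (9.03)(0.434)² = 1.701 kg·m².
Taking anticlockwise as positive: τ₁ = +(17.0)(0.434) = +7.378 N·m; τ₂ = −(38.2)(0.434) = −16.58 N·m.
Net torque τ = -9.201 N·m.
α = τ/I = -9.201/1.701 = -5.410 rad/s².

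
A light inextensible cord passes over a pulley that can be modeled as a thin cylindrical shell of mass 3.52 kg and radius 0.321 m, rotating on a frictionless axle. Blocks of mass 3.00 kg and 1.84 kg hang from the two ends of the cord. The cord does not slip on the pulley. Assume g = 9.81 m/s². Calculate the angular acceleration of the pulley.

α ≈ 4.24 rad/s²

I = MR² = (3.52)(0.321)² = 0.3627 kg·m².
Heavier block: m₁g − T₁ = m₁a. Lighter block: T₂ − m₂g = m₂a.
Pulley: (T₁ − T₂)R = Iα = I(a/R), so T₁ − T₂ = (I/R²)a = 1·M_p a = 3.520·a.
Adding the three: (m₁ − m₂)g = (m₁ + m₂ + 3.520)a, so a = (3.00 − 1.84)(9.81)/(3.00 + 1.84 + 3.520) = 1.361 m/s².
α = a/R = 1.361/0.321 = 4.240 rad/s².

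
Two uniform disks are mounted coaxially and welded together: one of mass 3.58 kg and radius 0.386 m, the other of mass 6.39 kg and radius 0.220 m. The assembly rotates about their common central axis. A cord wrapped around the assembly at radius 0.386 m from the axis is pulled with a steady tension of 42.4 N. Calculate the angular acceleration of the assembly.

I = ½M₁R₁² + ½M₂R₂² = ½(3.58)(0.386)² + ½(6.39)(0.220)² = 0.4213 kg·m².
τ = F r = (42.4)(0.386) = 16.37 N·m.
α = τ/I = 16.37/0.4213 = 38.84 rad/s².

α ≈ 38.8 rad/s²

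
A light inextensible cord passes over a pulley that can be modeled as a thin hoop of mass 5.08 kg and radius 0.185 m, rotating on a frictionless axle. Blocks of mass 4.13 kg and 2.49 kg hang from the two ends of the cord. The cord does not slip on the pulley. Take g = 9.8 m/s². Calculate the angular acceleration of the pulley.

α ≈ 7.43 rad/s²

I = MR² = (5.08)(0.185)² = 0.1739 kg·m².
Heavier block: m₁g − T₁ = m₁a. Lighter block: T₂ − m₂g = m₂a.
Pulley: (T₁ − T₂)R = Iα = I(a/R), so T₁ − T₂ = (I/R²)a = 1·M_p a = 5.080·a.
Adding the three: (m₁ − m₂)g = (m₁ + m₂ + 5.080)a, so a = (4.13 − 2.49)(9.8)/(4.13 + 2.49 + 5.080) = 1.374 m/s².
α = a/R = 1.374/0.185 = 7.425 rad/s².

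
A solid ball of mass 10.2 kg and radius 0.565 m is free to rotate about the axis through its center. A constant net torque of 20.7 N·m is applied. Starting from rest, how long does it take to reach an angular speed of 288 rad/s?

t ≈ 18.1 s

I = (2/5)MR² = (2/5)(10.2)(0.565)² = 1.302 kg·m².
α = τ/I = 20.7/1.302 = 15.89 rad/s².
ω = αt ⇒ t = ω/α = 288/15.89 = 18.12 s.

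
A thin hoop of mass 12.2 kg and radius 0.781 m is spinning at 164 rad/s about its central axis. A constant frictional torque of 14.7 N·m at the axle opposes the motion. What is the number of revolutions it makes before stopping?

I = MR² = (12.2)(0.781)² = 7.442 kg·m².
The net torque has magnitude 14.7 N·m, opposing ω.
|α| = τ/I = 14.70/7.442 = 1.975 rad/s² (deceleration).
ω² = ω₀² − 2|α|θ with ω = 0 ⇒ θ = ω₀²/(2|α|) = 6808 rad = 1083 rev.

≈ 1080 revolutions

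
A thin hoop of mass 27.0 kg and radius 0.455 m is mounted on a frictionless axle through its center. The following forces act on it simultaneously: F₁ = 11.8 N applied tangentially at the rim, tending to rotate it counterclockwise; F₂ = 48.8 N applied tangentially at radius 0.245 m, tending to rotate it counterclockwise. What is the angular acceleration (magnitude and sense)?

α ≈ 3.10 rad/s², counterclockwise

I = MR² = (27.0)(0.455)² = 5.590 kg·m².
Taking counterclockwise as positive: τ₁ = +(11.8)(0.455) = +5.369 N·m; τ₂ = +(48.8)(0.245) = +11.96 N·m.
Net torque τ = 17.32 N·m.
α = τ/I = 17.32/5.590 = 3.099 rad/s².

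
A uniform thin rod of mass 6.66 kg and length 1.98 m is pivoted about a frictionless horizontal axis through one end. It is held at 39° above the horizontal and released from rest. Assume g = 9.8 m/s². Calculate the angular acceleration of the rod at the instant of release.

About the pivot, I = (1/3)ML² = (1/3)(6.66)(1.98)² = 8.703 kg·m².
The weight acts at the center, a distance L/2 = 0.9900 m from the pivot; τ = Mg(L/2) cos 39° = 50.22 N·m.
α = τ/I = 50.22/8.703 = 5.770 rad/s².
(Equivalently α = (3g/(2L)) cos 39° = 5.770 rad/s².)

α ≈ 5.77 rad/s²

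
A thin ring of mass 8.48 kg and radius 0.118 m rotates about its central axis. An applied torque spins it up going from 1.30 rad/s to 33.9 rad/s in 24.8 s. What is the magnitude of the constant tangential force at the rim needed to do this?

I = MR² = (8.48)(0.118)² = 0.1181 kg·m².
α = Δω/Δt = (33.9 − 1.30)/24.8 = 1.315 rad/s².
The required torque is τ = Iα = (0.1181)(1.315) = 0.1552 N·m.
A tangential force at the rim gives τ = FR, so F = τ/R = 0.1552/0.118 = 1.315 N.

F ≈ 1.32 N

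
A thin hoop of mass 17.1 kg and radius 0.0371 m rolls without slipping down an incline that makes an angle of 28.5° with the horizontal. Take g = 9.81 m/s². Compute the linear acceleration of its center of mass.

a ≈ 2.34 m/s²

Translation along the incline: Mg sinθ − f = Ma.
Rotation about the center: fR = Iα with I = MR². No-slip gives a = αR, so f = (I/R²)a = M a.
Substituting: Mg sinθ = (1 + 1.000)Ma, so a = g sinθ/(1 + 1.000) = (9.81) sin 28.5° / 2.000 = 2.340 m/s².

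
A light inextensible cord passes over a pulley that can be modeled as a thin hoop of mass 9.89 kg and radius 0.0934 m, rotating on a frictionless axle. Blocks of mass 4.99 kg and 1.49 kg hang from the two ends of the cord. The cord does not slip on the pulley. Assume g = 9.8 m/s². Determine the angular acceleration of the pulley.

I = MR² = (9.89)(0.0934)² = 0.08628 kg·m².
Heavier block: m₁g − T₁ = m₁a. Lighter block: T₂ − m₂g = m₂a.
Pulley: (T₁ − T₂)R = Iα = I(a/R), so T₁ − T₂ = (I/R²)a = 1·M_p a = 9.890·a.
Adding the three: (m₁ − m₂)g = (m₁ + m₂ + 9.890)a, so a = (4.99 − 1.49)(9.8)/(4.99 + 1.49 + 9.890) = 2.095 m/s².
α = a/R = 2.095/0.0934 = 22.43 rad/s².

α ≈ 22.4 rad/s²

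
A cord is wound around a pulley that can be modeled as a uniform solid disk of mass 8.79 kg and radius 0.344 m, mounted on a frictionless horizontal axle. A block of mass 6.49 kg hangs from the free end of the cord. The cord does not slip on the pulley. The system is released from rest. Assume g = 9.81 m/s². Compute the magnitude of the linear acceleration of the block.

a ≈ 5.85 m/s²

I = ½MR² = (1/2)(8.79)(0.344)² = 0.5201 kg·m².
Block: mg − T = ma. Pulley: TR = Iα. No-slip: a = αR, so T = (I/R²)a = 4.395·a.
Then mg = (m + 4.395)a, so a = (6.49)(9.81)/(6.49 + 4.395) = 5.849 m/s².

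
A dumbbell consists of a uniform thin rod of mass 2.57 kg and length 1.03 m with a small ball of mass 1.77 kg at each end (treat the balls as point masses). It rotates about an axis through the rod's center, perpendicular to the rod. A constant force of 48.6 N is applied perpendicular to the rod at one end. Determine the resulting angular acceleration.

α ≈ 21.5 rad/s²

I_rod = (1/12)ML² = (1/12)(2.57)(1.03)² = 0.2272 kg·m².
I_balls = 2·m·(L/2)² = 2(1.77)(0.5150)² = 0.9389 kg·m².
Total I = 1.166 kg·m².
τ = F·(L/2) = (48.6)(0.515) = 25.03 N·m.
α = τ/I = 25.03/1.166 = 21.46 rad/s².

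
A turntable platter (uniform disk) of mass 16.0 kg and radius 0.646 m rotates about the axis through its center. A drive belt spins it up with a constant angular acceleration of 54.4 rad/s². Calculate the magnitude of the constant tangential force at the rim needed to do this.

I = ½MR² = (1/2)(16.0)(0.646)² = 3.339 kg·m².
The required torque is τ = Iα = (3.339)(54.40) = 181.6 N·m.
A tangential force at the rim gives τ = FR, so F = τ/R = 181.6/0.646 = 281.1 N.

F ≈ 281 N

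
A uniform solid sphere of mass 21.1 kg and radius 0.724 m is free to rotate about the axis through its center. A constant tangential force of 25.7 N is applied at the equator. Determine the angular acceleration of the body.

I = (2/5)MR² = (2/5)(21.1)(0.724)² = 4.424 kg·m².
τ = F R = (25.7)(0.724) = 18.61 N·m.
From τ = Iα: α = 18.61/4.424 = 4.206 rad/s².

α ≈ 4.21 rad/s²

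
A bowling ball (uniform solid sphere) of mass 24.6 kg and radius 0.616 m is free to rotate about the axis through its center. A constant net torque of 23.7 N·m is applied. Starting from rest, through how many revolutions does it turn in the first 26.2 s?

≈ 347 revolutions

I = (2/5)MR² = (2/5)(24.6)(0.616)² = 3.734 kg·m².
α = τ/I = 23.7/3.734 = 6.347 rad/s².
θ = ½αt² = ½(6.347)(26.2)² = 2179 rad.
Revolutions = θ/(2π) = 346.7.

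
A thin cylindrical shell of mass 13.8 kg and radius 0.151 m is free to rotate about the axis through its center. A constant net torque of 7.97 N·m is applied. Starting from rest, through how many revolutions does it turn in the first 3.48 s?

≈ 24.4 revolutions

I = MR² = (13.8)(0.151)² = 0.3147 kg·m².
α = τ/I = 7.97/0.3147 = 25.33 rad/s².
θ = ½αt² = ½(25.33)(3.48)² = 153.4 rad.
Revolutions = θ/(2π) = 24.41.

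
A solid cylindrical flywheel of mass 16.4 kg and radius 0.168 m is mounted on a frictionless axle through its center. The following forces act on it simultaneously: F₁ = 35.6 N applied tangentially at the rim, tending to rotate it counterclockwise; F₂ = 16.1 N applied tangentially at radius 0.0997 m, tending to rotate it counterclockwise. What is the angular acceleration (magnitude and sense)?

I = ½MR² = (1/2)(16.4)(0.168)² = 0.2314 kg·m².
Taking counterclockwise as positive: τ₁ = +(35.6)(0.168) = +5.981 N·m; τ₂ = +(16.1)(0.0997) = +1.605 N·m.
Net torque τ = 7.586 N·m.
α = τ/I = 7.586/0.2314 = 32.78 rad/s².

α ≈ 32.8 rad/s², counterclockwise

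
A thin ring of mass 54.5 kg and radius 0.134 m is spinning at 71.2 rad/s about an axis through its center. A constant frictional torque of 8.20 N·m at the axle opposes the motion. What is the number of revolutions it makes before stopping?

I = MR² = (54.5)(0.134)² = 0.9786 kg·m².
The net torque has magnitude 8.20 N·m, opposing ω.
|α| = τ/I = 8.200/0.9786 = 8.379 rad/s² (deceleration).
ω² = ω₀² − 2|α|θ with ω = 0 ⇒ θ = ω₀²/(2|α|) = 302.5 rad = 48.14 rev.

≈ 48.1 revolutions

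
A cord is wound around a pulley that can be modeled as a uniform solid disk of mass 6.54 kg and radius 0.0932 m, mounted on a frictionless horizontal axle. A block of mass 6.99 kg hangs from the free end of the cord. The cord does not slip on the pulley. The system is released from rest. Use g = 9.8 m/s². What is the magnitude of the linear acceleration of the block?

a ≈ 6.68 m/s²

I = ½MR² = (1/2)(6.54)(0.0932)² = 0.02840 kg·m².
Block: mg − T = ma. Pulley: TR = Iα. No-slip: a = αR, so T = (I/R²)a = 3.270·a.
Then mg = (m + 3.270)a, so a = (6.99)(9.8)/(6.99 + 3.270) = 6.677 m/s².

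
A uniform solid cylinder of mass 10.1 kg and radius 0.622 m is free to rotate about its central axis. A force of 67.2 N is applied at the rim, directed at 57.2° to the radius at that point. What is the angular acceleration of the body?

I = ½MR² = (1/2)(10.1)(0.622)² = 1.954 kg·m².
Only the tangential component produces torque: τ = F R sinθ = (67.2)(0.622) sin 57.2° = 35.13 N·m.
Newton's second law for rotation, τ = Iα, gives α = τ/I = 35.13/1.954 = 17.98 rad/s².

α ≈ 18.0 rad/s²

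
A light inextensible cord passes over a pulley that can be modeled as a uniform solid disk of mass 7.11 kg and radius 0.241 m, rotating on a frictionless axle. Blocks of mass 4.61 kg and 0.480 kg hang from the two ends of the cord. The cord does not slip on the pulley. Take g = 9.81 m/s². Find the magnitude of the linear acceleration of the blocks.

a ≈ 4.69 m/s²

I = ½MR² = (1/2)(7.11)(0.241)² = 0.2065 kg·m².
Heavier block: m₁g − T₁ = m₁a. Lighter block: T₂ − m₂g = m₂a.
Pulley: (T₁ − T₂)R = Iα = I(a/R), so T₁ − T₂ = (I/R²)a = (1/2)M_p a = 3.555·a.
Adding the three: (m₁ − m₂)g = (m₁ + m₂ + 3.555)a, so a = (4.61 − 0.480)(9.81)/(4.61 + 0.480 + 3.555) = 4.687 m/s².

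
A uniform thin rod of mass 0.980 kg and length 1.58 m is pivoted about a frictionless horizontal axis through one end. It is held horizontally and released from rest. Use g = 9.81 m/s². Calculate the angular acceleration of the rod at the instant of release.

About the pivot, I = (1/3)ML² = (1/3)(0.980)(1.58)² = 0.8155 kg·m².
The weight acts at the center, a distance L/2 = 0.7900 m from the pivot; τ = Mg(L/2) = 7.595 N·m.
α = τ/I = 7.595/0.8155 = 9.313 rad/s².
(Equivalently α = (3g/(2L)) = 9.313 rad/s².)

α ≈ 9.31 rad/s²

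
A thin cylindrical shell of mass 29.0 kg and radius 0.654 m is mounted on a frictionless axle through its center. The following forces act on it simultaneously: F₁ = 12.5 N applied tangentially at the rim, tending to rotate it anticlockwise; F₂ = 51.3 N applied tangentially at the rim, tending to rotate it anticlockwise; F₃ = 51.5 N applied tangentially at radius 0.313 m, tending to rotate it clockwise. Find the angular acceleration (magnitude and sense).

I = MR² = (29.0)(0.654)² = 12.40 kg·m².
Taking anticlockwise as positive: τ₁ = +(12.5)(0.654) = +8.175 N·m; τ₂ = +(51.3)(0.654) = +33.55 N·m; τ₃ = −(51.5)(0.313) = −16.12 N·m.
Net torque τ = 25.61 N·m.
α = τ/I = 25.61/12.40 = 2.064 rad/s².

α ≈ 2.06 rad/s², anticlockwise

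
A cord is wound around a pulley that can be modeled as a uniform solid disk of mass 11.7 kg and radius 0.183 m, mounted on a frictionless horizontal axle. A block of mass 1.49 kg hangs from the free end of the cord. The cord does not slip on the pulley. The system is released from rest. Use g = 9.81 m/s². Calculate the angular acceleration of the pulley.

I = ½MR² = (1/2)(11.7)(0.183)² = 0.1959 kg·m².
Block: mg − T = ma. Pulley: TR = Iα. No-slip: a = αR, so T = (I/R²)a = 5.850·a.
Then mg = (m + 5.850)a, so a = (1.49)(9.81)/(1.49 + 5.850) = 1.991 m/s².
α = a/R = 1.991/0.183 = 10.88 rad/s².

α ≈ 10.9 rad/s²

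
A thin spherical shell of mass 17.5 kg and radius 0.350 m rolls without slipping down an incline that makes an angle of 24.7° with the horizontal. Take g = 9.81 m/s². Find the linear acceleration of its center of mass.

Translation along the incline: Mg sinθ − f = Ma.
Rotation about the center: fR = Iα with I = (2/3)MR². No-slip gives a = αR, so f = (I/R²)a = (2/3)M a.
Substituting: Mg sinθ = (1 + 0.6667)Ma, so a = g sinθ/(1 + 0.6667) = (9.81) sin 24.7° / 1.667 = 2.460 m/s².

a ≈ 2.46 m/s²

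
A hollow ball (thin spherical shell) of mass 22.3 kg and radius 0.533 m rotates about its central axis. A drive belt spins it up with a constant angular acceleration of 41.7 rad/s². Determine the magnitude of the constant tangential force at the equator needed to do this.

F ≈ 330 N

I = (2/3)MR² = (2/3)(22.3)(0.533)² = 4.223 kg·m².
The required torque is τ = Iα = (4.223)(41.70) = 176.1 N·m.
A tangential force at the equator gives τ = FR, so F = τ/R = 176.1/0.533 = 330.4 N.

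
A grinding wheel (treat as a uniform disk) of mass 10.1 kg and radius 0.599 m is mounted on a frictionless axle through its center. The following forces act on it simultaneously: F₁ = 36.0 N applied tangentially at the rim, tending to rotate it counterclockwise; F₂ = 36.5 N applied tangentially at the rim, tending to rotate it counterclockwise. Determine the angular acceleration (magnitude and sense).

I = ½MR² = (1/2)(10.1)(0.599)² = 1.812 kg·m².
Taking counterclockwise as positive: τ₁ = +(36.0)(0.599) = +21.56 N·m; τ₂ = +(36.5)(0.599) = +21.86 N·m.
Net torque τ = 43.43 N·m.
α = τ/I = 43.43/1.812 = 23.97 rad/s².

α ≈ 24.0 rad/s², counterclockwise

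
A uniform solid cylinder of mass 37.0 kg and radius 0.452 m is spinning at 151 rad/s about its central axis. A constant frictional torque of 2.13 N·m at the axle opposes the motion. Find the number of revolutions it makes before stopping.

I = ½MR² = (1/2)(37.0)(0.452)² = 3.780 kg·m².
The net torque has magnitude 2.13 N·m, opposing ω.
|α| = τ/I = 2.130/3.780 = 0.5635 rad/s² (deceleration).
ω² = ω₀² − 2|α|θ with ω = 0 ⇒ θ = ω₀²/(2|α|) = 20230 rad = 3220 rev.

≈ 3220 revolutions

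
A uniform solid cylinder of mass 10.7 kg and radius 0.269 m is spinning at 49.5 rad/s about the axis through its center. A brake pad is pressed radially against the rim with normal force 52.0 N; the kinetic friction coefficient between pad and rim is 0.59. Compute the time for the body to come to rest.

I = ½MR² = (1/2)(10.7)(0.269)² = 0.3871 kg·m².
Friction force f = μN = (0.59)(52.0) = 30.68 N at the rim; torque magnitude τ = fR = 8.253 N·m, opposing ω.
|α| = τ/I = 8.253/0.3871 = 21.32 rad/s² (deceleration).
0 = ω₀ − |α|t ⇒ t = ω₀/|α| = 49.5/21.32 = 2.322 s.

t ≈ 2.32 s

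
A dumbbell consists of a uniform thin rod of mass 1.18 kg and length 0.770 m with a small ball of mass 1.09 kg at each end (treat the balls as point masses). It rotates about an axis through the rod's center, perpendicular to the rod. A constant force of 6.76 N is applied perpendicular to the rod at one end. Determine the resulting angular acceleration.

α ≈ 6.82 rad/s²

I_rod = (1/12)ML² = (1/12)(1.18)(0.770)² = 0.05830 kg·m².
I_balls = 2·m·(L/2)² = 2(1.09)(0.3850)² = 0.3231 kg·m².
Total I = 0.3814 kg·m².
τ = F·(L/2) = (6.76)(0.385) = 2.603 N·m.
α = τ/I = 2.603/0.3814 = 6.823 rad/s².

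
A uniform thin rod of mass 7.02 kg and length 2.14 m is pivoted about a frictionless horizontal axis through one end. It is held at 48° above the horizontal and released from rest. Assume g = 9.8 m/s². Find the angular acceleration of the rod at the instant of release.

About the pivot, I = (1/3)ML² = (1/3)(7.02)(2.14)² = 10.72 kg·m².
The weight acts at the center, a distance L/2 = 1.070 m from the pivot; τ = Mg(L/2) cos 48° = 49.26 N·m.
α = τ/I = 49.26/10.72 = 4.596 rad/s².

α ≈ 4.60 rad/s²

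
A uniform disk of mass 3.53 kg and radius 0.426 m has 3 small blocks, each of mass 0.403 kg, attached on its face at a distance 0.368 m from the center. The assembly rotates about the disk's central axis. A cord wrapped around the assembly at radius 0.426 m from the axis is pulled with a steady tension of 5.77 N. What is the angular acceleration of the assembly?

I_disk = ½MR² = ½(3.53)(0.426)² = 0.3203 kg·m².
I_blocks = 3·m·r² = 3(0.403)(0.368)² = 0.1637 kg·m².
Total I = 0.4840 kg·m².
τ = F r = (5.77)(0.426) = 2.458 N·m.
α = τ/I = 2.458/0.4840 = 5.078 rad/s².

α ≈ 5.08 rad/s²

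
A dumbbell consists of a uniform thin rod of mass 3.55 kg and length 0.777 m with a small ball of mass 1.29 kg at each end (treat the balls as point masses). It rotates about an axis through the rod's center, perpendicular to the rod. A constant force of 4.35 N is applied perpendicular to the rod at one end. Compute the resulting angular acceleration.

α ≈ 2.98 rad/s²

I_rod = (1/12)ML² = (1/12)(3.55)(0.777)² = 0.1786 kg·m².
I_balls = 2·m·(L/2)² = 2(1.29)(0.3885)² = 0.3894 kg·m².
Total I = 0.5680 kg·m².
τ = F·(L/2) = (4.35)(0.389) = 1.690 N·m.
α = τ/I = 1.690/0.5680 = 2.975 rad/s².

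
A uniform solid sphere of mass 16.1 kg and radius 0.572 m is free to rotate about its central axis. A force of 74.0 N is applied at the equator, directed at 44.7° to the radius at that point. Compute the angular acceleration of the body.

I = (2/5)MR² = (2/5)(16.1)(0.572)² = 2.107 kg·m².
Only the tangential component produces torque: τ = F R sinθ = (74.0)(0.572) sin 44.7° = 29.77 N·m.
Newton's second law for rotation, τ = Iα, gives α = τ/I = 29.77/2.107 = 14.13 rad/s².

α ≈ 14.1 rad/s²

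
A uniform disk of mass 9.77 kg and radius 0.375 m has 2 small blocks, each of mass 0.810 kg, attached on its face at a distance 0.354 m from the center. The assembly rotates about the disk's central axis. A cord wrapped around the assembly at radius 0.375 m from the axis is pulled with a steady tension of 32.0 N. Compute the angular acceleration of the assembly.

I_disk = ½MR² = ½(9.77)(0.375)² = 0.6870 kg·m².
I_blocks = 2·m·r² = 2(0.810)(0.354)² = 0.2030 kg·m².
Total I = 0.8900 kg·m².
τ = F r = (32.0)(0.375) = 12.00 N·m.
α = τ/I = 12.00/0.8900 = 13.48 rad/s².

α ≈ 13.5 rad/s²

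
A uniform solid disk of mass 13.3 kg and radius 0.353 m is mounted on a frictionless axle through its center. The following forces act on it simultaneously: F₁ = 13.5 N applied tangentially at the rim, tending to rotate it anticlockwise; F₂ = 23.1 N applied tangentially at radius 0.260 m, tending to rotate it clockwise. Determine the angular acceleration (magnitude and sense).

I = ½MR² = (1/2)(13.3)(0.353)² = 0.8286 kg·m².
Taking anticlockwise as positive: τ₁ = +(13.5)(0.353) = +4.765 N·m; τ₂ = −(23.1)(0.260) = −6.006 N·m.
Net torque τ = -1.241 N·m.
α = τ/I = -1.241/0.8286 = -1.497 rad/s².

α ≈ 1.50 rad/s², clockwise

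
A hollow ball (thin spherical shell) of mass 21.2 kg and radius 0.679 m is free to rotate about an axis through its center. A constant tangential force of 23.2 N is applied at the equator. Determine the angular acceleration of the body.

I = (2/3)MR² = (2/3)(21.2)(0.679)² = 6.516 kg·m².
τ = F R = (23.2)(0.679) = 15.75 N·m.
From τ = Iα: α = 15.75/6.516 = 2.418 rad/s².

α ≈ 2.42 rad/s²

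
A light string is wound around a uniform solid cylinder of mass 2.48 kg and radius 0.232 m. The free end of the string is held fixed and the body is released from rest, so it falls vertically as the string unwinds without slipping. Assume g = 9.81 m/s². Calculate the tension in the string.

T ≈ 8.11 N

Translation: Mg − T = Ma. Rotation about the center: TR = Iα with I = ½MR².
With a = αR: T = (I/R²)a = (1/2)M a, so Mg = (1 + 0.5000)Ma.
a = g/(1 + 0.5000) = 9.81/1.500 = 6.540 m/s².
T = 0.5000·M·a = (0.5000)(2.48)(6.540) = 8.110 N.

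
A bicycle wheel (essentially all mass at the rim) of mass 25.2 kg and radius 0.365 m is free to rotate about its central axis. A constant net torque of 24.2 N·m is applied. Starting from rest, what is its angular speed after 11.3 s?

ω ≈ 81.5 rad/s

I = MR² = (25.2)(0.365)² = 3.357 kg·m².
α = τ/I = 24.2/3.357 = 7.208 rad/s².
ω = ω₀ + αt = 0 + (7.208)(11.3) = 81.45 rad/s.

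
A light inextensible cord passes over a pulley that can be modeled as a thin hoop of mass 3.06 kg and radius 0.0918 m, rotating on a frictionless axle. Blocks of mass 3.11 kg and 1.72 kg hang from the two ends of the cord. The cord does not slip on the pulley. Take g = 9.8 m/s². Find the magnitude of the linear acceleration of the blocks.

I = MR² = (3.06)(0.0918)² = 0.02579 kg·m².
Heavier block: m₁g − T₁ = m₁a. Lighter block: T₂ − m₂g = m₂a.
Pulley: (T₁ − T₂)R = Iα = I(a/R), so T₁ − T₂ = (I/R²)a = 1·M_p a = 3.060·a.
Adding the three: (m₁ − m₂)g = (m₁ + m₂ + 3.060)a, so a = (3.11 − 1.72)(9.8)/(3.11 + 1.72 + 3.060) = 1.726 m/s².

a ≈ 1.73 m/s²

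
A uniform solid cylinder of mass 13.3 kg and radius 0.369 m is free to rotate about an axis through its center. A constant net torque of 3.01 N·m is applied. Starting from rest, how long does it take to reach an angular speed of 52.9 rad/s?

I = ½MR² = (1/2)(13.3)(0.369)² = 0.9055 kg·m².
α = τ/I = 3.01/0.9055 = 3.324 rad/s².
ω = αt ⇒ t = ω/α = 52.9/3.324 = 15.91 s.

t ≈ 15.9 s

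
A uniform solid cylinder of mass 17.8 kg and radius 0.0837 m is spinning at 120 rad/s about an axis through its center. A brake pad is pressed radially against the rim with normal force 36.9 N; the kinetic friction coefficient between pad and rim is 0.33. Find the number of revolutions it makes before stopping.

≈ 70.1 revolutions

I = ½MR² = (1/2)(17.8)(0.0837)² = 0.06235 kg·m².
Friction force f = μN = (0.33)(36.9) = 12.18 N at the rim; torque magnitude τ = fR = 1.019 N·m, opposing ω.
|α| = τ/I = 1.019/0.06235 = 16.35 rad/s² (deceleration).
ω² = ω₀² − 2|α|θ with ω = 0 ⇒ θ = ω₀²/(2|α|) = 440.5 rad = 70.10 rev.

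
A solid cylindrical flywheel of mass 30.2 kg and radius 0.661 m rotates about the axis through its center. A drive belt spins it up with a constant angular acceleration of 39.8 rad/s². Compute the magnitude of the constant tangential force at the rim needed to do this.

F ≈ 397 N

I = ½MR² = (1/2)(30.2)(0.661)² = 6.598 kg·m².
The required torque is τ = Iα = (6.598)(39.80) = 262.6 N·m.
A tangential force at the rim gives τ = FR, so F = τ/R = 262.6/0.661 = 397.2 N.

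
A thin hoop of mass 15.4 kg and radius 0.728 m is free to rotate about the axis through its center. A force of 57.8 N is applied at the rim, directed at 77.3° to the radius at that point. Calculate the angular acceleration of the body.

I = MR² = (15.4)(0.728)² = 8.162 kg·m².
Only the tangential component produces torque: τ = F R sinθ = (57.8)(0.728) sin 77.3° = 41.05 N·m.
Newton's second law for rotation, τ = Iα, gives α = τ/I = 41.05/8.162 = 5.029 rad/s².

α ≈ 5.03 rad/s²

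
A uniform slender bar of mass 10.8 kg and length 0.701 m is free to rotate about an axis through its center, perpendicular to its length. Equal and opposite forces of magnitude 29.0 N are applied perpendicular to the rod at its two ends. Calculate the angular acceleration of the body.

α ≈ 46.0 rad/s²

I = (1/12)ML² = (1/12)(10.8)(0.701)² = 0.4423 kg·m².
The couple gives τ = F·(L/2) + F·(L/2) = F L = (29.0)(0.701) = 20.33 N·m.
From τ = Iα: α = 20.33/0.4423 = 45.97 rad/s².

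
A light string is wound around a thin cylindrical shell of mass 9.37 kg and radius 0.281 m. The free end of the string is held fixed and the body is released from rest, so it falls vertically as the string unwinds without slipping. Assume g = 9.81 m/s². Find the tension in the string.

T ≈ 46.0 N

Translation: Mg − T = Ma. Rotation about the center: TR = Iα with I = MR².
With a = αR: T = (I/R²)a = M a, so Mg = (1 + 1.000)Ma.
a = g/(1 + 1.000) = 9.81/2.000 = 4.905 m/s².
T = 1.000·M·a = (1.000)(9.37)(4.905) = 45.96 N.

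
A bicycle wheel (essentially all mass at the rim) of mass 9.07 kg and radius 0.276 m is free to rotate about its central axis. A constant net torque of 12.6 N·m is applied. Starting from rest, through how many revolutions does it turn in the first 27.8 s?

I = MR² = (9.07)(0.276)² = 0.6909 kg·m².
α = τ/I = 12.6/0.6909 = 18.24 rad/s².
θ = ½αt² = ½(18.24)(27.8)² = 7047 rad.
Revolutions = θ/(2π) = 1122.

≈ 1120 revolutions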